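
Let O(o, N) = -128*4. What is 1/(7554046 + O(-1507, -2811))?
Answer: 1/7553534 ≈ 1.3239e-7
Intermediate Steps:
O(o, N) = -512
1/(7554046 + O(-1507, -2811)) = 1/(7554046 - 512) = 1/7553534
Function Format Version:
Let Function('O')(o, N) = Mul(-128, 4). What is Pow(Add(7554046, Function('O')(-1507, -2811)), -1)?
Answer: Rational(1, 7553534) ≈ 1.3239e-7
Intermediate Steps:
Function('O')(o, N) = -512
Pow(Add(7554046, Function('O')(-1507, -2811)), -1) = Pow(Add(7554046, -512), -1) = Pow(7553534, -1) = Rational(1, 7553534)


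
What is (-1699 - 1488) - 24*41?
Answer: -4171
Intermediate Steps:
(-1699 - 1488) - 24*41 = -3187 - 984 = -4171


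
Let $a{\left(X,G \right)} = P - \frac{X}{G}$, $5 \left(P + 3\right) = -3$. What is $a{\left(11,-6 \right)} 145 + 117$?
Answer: $- \frac{835}{6} \approx -139.17$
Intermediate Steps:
$P = - \frac{18}{5}$ ($P = -3 + \frac{1}{5} \left(-3\right) = -3 - \frac{3}{5} = - \frac{18}{5} \approx -3.6$)
$a{\left(X,G \right)} = - \frac{18}{5} - \frac{X}{G}$
$a{\left(11,-6 \right)} 145 + 117 = \left(- \frac{18}{5} - \frac{11}{-6}\right) 145 + 117 = \left(- \frac{18}{5} - 11 \left(- \frac{1}{6}\right)\right) 145 + 117 = \left(- \frac{18}{5} + \frac{11}{6}\right) 145 + 117 = \left(- \frac{53}{30}\right) 145 + 117 = - \frac{1537}{6} + 117 = - \frac{835}{6}$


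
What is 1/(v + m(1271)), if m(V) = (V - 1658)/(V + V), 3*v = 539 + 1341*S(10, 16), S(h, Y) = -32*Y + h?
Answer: -7626/1709859667 ≈ -4.4600e-6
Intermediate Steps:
S(h, Y) = h - 32*Y
v = -672643/3 (v = (539 + 1341*(10 - 32*16))/3 = (539 + 1341*(10 - 512))/3 = (539 + 1341*(-502))/3 = (539 - 673182)/3 = (⅓)*(-672643) = -672643/3 ≈ -2.2421e+5)
m(V) = (-1658 + V)/(2*V) (m(V) = (-1658 + V)/((2*V)) = (-1658 + V)*(1/(2*V)) = (-1658 + V)/(2*V))
1/(v + m(1271)) = 1/(-672643/3 + (½)*(-1658 + 1271)/1271) = 1/(-672643/3 + (½)*(1/1271)*(-387)) = 1/(-672643/3 - 387/2542) = 1/(-1709859667/7626) = -7626/1709859667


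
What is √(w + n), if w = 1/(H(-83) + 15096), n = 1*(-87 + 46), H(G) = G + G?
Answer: I*√9139085970/14930 ≈ 6.4031*I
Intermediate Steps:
H(G) = 2*G
n = -41 (n = 1*(-41) = -41)
w = 1/14930 (w = 1/(2*(-83) + 15096) = 1/(-166 + 15096) = 1/14930 ≈ 6.6979e-5)
√(w + n) = √(1/14930 - 41) = √(-612129/14930) = I*√9139085970/14930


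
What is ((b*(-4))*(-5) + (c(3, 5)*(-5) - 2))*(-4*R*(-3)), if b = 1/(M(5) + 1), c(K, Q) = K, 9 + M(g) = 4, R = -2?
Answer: 528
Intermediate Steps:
M(g) = -5 (M(g) = -9 + 4 = -5)
b = -¼ (b = 1/(-5 + 1) = 1/(-4) = -¼ ≈ -0.25000)
((b*(-4))*(-5) + (c(3, 5)*(-5) - 2))*(-4*R*(-3)) = (-¼*(-4)*(-5) + (3*(-5) - 2))*(-4*(-2)*(-3)) = (1*(-5) + (-15 - 2))*(8*(-3)) = (-5 - 17)*(-24) = -22*(-24) = 528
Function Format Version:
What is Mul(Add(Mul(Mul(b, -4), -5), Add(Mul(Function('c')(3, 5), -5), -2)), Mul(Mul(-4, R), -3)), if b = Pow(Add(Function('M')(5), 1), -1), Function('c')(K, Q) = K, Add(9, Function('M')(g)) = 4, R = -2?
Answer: 528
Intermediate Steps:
Function('M')(g) = -5 (Function('M')(g) = Add(-9, 4) = -5)
b = Rational(-1, 4) (b = Pow(Add(-5, 1), -1) = Pow(-4, -1) = Rational(-1, 4) ≈ -0.25000)
Mul(Add(Mul(Mul(b, -4), -5), Add(Mul(Function('c')(3, 5), -5), -2)), Mul(Mul(-4, R), -3)) = Mul(Add(Mul(Mul(Rational(-1, 4), -4), -5), Add(Mul(3, -5), -2)), Mul(Mul(-4, -2), -3)) = Mul(Add(Mul(1, -5), Add(-15, -2)), Mul(8, -3)) = Mul(Add(-5, -17), -24) = Mul(-22, -24) = 528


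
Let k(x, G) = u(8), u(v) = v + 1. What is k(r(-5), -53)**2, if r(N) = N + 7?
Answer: 81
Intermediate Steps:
r(N) = 7 + N
u(v) = 1 + v
k(x, G) = 9 (k(x, G) = 1 + 8 = 9)
k(r(-5), -53)**2 = 9**2 = 81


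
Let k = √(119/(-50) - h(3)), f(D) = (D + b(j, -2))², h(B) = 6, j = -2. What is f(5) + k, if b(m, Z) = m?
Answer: 9 + I*√838/10 ≈ 9.0 + 2.8948*I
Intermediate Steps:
f(D) = (-2 + D)² (f(D) = (D - 2)² = (-2 + D)²)
k = I*√838/10 (k = √(119/(-50) - 1*6) = √(119*(-1/50) - 6) = √(-119/50 - 6) = √(-419/50) = I*√838/10 ≈ 2.8948*I)
f(5) + k = (-2 + 5)² + I*√838/10 = 3² + I*√838/10 = 9 + I*√838/10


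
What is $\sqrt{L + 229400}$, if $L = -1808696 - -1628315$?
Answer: $\sqrt{49019} \approx 221.4$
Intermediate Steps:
$L = -180381$ ($L = -1808696 + 1628315 = -180381$)
$\sqrt{L + 229400} = \sqrt{-180381 + 229400} = \sqrt{49019}$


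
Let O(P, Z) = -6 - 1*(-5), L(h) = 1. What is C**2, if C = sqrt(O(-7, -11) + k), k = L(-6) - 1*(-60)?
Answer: 60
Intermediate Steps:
O(P, Z) = -1 (O(P, Z) = -6 + 5 = -1)
k = 61 (k = 1 - 1*(-60) = 1 + 60 = 61)
C = 2*sqrt(15) (C = sqrt(-1 + 61) = sqrt(60) = 2*sqrt(15) ≈ 7.7460)
C**2 = (2*sqrt(15))**2 = 60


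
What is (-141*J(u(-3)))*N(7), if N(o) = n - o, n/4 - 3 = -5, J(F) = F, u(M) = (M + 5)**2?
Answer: 8460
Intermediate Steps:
u(M) = (5 + M)**2
n = -8 (n = 12 + 4*(-5) = 12 - 20 = -8)
N(o) = -8 - o
(-141*J(u(-3)))*N(7) = (-141*(5 - 3)**2)*(-8 - 1*7) = (-141*2**2)*(-8 - 7) = -141*4*(-15) = -564*(-15) = 8460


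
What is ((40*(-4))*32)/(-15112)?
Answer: 640/1889 ≈ 0.33880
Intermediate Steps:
((40*(-4))*32)/(-15112) = -160*32*(-1/15112) = -5120*(-1/15112) = 640/1889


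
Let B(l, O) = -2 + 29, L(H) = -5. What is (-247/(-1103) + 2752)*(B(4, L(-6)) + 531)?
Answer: 1693922274/1103 ≈ 1.5357e+6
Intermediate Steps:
B(l, O) = 27
(-247/(-1103) + 2752)*(B(4, L(-6)) + 531) = (-247/(-1103) + 2752)*(27 + 531) = (-247*(-1/1103) + 2752)*558 = (247/1103 + 2752)*558 = (3035703/1103)*558 = 1693922274/1103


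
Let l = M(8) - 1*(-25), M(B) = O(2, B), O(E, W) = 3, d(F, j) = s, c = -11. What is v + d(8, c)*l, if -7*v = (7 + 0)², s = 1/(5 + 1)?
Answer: -7/3 ≈ -2.3333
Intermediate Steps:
s = ⅙ (s = 1/6 = ⅙ ≈ 0.16667)
d(F, j) = ⅙
M(B) = 3
v = -7 (v = -(7 + 0)²/7 = -⅐*7² = -⅐*49 = -7)
l = 28 (l = 3 - 1*(-25) = 3 + 25 = 28)
v + d(8, c)*l = -7 + (⅙)*28 = -7 + 14/3 = -7/3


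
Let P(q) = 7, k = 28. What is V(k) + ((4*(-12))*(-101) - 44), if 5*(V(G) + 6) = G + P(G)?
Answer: 4805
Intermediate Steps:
V(G) = -23/5 + G/5 (V(G) = -6 + (G + 7)/5 = -6 + (7 + G)/5 = -6 + (7/5 + G/5) = -23/5 + G/5)
V(k) + ((4*(-12))*(-101) - 44) = (-23/5 + (⅕)*28) + ((4*(-12))*(-101) - 44) = (-23/5 + 28/5) + (-48*(-101) - 44) = 1 + (4848 - 44) = 1 + 4804 = 4805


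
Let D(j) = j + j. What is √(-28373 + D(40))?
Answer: I*√28293 ≈ 168.21*I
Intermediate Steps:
D(j) = 2*j
√(-28373 + D(40)) = √(-28373 + 2*40) = √(-28373 + 80) = √(-28293) = I*√28293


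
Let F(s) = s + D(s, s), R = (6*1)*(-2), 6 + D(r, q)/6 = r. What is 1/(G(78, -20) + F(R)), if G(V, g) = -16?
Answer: -1/136 ≈ -0.0073529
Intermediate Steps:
D(r, q) = -36 + 6*r
R = -12 (R = 6*(-2) = -12)
F(s) = -36 + 7*s (F(s) = s + (-36 + 6*s) = -36 + 7*s)
1/(G(78, -20) + F(R)) = 1/(-16 + (-36 + 7*(-12))) = 1/(-16 + (-36 - 84)) = 1/(-16 - 120) = 1/(-136) = -1/136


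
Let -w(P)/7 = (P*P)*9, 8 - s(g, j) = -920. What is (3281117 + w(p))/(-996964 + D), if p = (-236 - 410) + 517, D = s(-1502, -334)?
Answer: -1116367/498018 ≈ -2.2416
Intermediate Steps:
s(g, j) = 928 (s(g, j) = 8 - 1*(-920) = 8 + 920 = 928)
D = 928
p = -129 (p = -646 + 517 = -129)
w(P) = -63*P² (w(P) = -7*P*P*9 = -7*P²*9 = -63*P²)
(3281117 + w(p))/(-996964 + D) = (3281117 - 63*(-129)²)/(-996964 + 928) = (3281117 - 63*16641)/(-996036) = (3281117 - 1048383)*(-1/996036) = 2232734*(-1/996036) = -1116367/498018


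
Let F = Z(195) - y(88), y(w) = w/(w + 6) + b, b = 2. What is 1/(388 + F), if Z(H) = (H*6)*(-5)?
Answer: -47/256852 ≈ -0.00018298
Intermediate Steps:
Z(H) = -30*H (Z(H) = (6*H)*(-5) = -30*H)
y(w) = 2 + w/(6 + w) (y(w) = w/(w + 6) + 2 = w/(6 + w) + 2 = 2 + w/(6 + w))
F = -275088/47 (F = -30*195 - 3*(4 + 88)/(6 + 88) = -5850 - 3*92/94 = -5850 - 1*138/47 = -5850 - 138/47 = -275088/47 ≈ -5852.9)
1/(388 + F) = 1/(388 - 275088/47) = 1/(-256852/47) = -47/256852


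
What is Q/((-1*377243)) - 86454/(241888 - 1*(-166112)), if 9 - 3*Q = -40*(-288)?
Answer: -5174778387/25652524000 ≈ -0.20173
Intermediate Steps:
Q = -3837 (Q = 3 - (-40)*(-288)/3 = 3 - ⅓*11520 = 3 - 3840 = -3837)
Q/((-1*377243)) - 86454/(241888 - 1*(-166112)) = -3837/((-1*377243)) - 86454/(241888 - 1*(-166112)) = -3837/(-377243) - 86454/(241888 + 166112) = -3837*(-1/377243) - 86454/408000 = 3837/377243 - 86454*1/408000 = 3837/377243 - 14409/68000 = -5174778387/25652524000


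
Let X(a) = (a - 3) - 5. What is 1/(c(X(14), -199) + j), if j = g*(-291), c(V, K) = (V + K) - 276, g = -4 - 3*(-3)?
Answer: -1/1924 ≈ -0.00051975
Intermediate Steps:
g = 5 (g = -4 + 9 = 5)
X(a) = -8 + a (X(a) = (-3 + a) - 5 = -8 + a)
c(V, K) = -276 + K + V (c(V, K) = (K + V) - 276 = -276 + K + V)
j = -1455 (j = 5*(-291) = -1455)
1/(c(X(14), -199) + j) = 1/((-276 - 199 + (-8 + 14)) - 1455) = 1/((-276 - 199 + 6) - 1455) = 1/(-469 - 1455) = 1/(-1924) = -1/1924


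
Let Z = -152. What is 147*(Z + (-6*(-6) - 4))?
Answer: -17640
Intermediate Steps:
147*(Z + (-6*(-6) - 4)) = 147*(-152 + (-6*(-6) - 4)) = 147*(-152 + (36 - 4)) = 147*(-152 + 32) = 147*(-120) = -17640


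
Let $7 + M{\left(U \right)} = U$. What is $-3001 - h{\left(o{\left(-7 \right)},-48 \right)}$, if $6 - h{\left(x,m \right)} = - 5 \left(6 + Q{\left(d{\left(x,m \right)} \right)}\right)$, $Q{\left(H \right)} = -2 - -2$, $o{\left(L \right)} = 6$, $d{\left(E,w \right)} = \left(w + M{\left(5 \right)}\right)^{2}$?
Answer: $-3037$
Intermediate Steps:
$M{\left(U \right)} = -7 + U$
$d{\left(E,w \right)} = \left(-2 + w\right)^{2}$ ($d{\left(E,w \right)} = \left(w + \left(-7 + 5\right)\right)^{2} = \left(w - 2\right)^{2} = \left(-2 + w\right)^{2}$)
$Q{\left(H \right)} = 0$ ($Q{\left(H \right)} = -2 + 2 = 0$)
$h{\left(x,m \right)} = 36$ ($h{\left(x,m \right)} = 6 - - 5 \left(6 + 0\right) = 6 - \left(-5\right) 6 = 6 - -30 = 6 + 30 = 36$)
$-3001 - h{\left(o{\left(-7 \right)},-48 \right)} = -3001 - 36 = -3037$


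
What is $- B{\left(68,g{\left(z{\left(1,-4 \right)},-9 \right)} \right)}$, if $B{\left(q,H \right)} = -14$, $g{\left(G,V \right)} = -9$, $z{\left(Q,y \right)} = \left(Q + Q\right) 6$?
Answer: $14$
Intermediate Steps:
$z{\left(Q,y \right)} = 12 Q$ ($z{\left(Q,y \right)} = 2 Q 6 = 12 Q$)
$- B{\left(68,g{\left(z{\left(1,-4 \right)},-9 \right)} \right)} = \left(-1\right) \left(-14\right) = 14$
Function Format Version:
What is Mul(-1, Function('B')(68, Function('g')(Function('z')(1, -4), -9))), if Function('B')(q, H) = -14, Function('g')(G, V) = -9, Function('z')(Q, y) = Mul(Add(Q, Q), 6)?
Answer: 14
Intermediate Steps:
Function('z')(Q, y) = Mul(12, Q) (Function('z')(Q, y) = Mul(Mul(2, Q), 6) = Mul(12, Q))
Mul(-1, Function('B')(68, Function('g')(Function('z')(1, -4), -9))) = Mul(-1, -14) = 14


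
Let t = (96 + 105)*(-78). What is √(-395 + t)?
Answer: I*√16073 ≈ 126.78*I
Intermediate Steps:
t = -15678 (t = 201*(-78) = -15678)
√(-395 + t) = √(-395 - 15678) = √(-16073) = I*√16073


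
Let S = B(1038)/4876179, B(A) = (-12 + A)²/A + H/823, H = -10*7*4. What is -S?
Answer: -144343618/694265489841 ≈ -0.00020791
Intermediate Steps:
H = -280 (H = -70*4 = -280)
B(A) = -280/823 + (-12 + A)²/A (B(A) = (-12 + A)²/A - 280/823 = -280/823 + (-12 + A)²/A)
S = 144343618/694265489841 (S = (-280/823 + (-12 + 1038)²/1038)/4876179 = (-280/823 + (1/1038)*1026²)*(1/4876179) = (-280/823 + (1/1038)*1052676)*(1/4876179) = (-280/823 + 175446/173)*(1/4876179) = (144343618/142379)*(1/4876179) = 144343618/694265489841 ≈ 0.00020791)
-S = -1*144343618/694265489841 = -144343618/694265489841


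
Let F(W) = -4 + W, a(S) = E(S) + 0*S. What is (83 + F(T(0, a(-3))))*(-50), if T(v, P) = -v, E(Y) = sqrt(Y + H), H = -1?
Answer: -3950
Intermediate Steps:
E(Y) = sqrt(-1 + Y) (E(Y) = sqrt(Y - 1) = sqrt(-1 + Y))
a(S) = sqrt(-1 + S) (a(S) = sqrt(-1 + S) + 0*S = sqrt(-1 + S) + 0 = sqrt(-1 + S))
(83 + F(T(0, a(-3))))*(-50) = (83 + (-4 - 1*0))*(-50) = (83 + (-4 + 0))*(-50) = (83 - 4)*(-50) = 79*(-50) = -3950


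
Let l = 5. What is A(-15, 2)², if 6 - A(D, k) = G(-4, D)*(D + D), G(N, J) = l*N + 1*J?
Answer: 1089936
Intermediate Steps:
G(N, J) = J + 5*N (G(N, J) = 5*N + 1*J = 5*N + J = J + 5*N)
A(D, k) = 6 - 2*D*(-20 + D) (A(D, k) = 6 - (D + 5*(-4))*(D + D) = 6 - (D - 20)*2*D = 6 - (-20 + D)*2*D = 6 - 2*D*(-20 + D))
A(-15, 2)² = (6 - 2*(-15)*(-20 - 15))² = (6 - 2*(-15)*(-35))² = (6 - 1050)² = (-1044)² = 1089936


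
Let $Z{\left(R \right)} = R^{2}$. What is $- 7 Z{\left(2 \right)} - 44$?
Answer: $-72$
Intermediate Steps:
$- 7 Z{\left(2 \right)} - 44 = - 7 \cdot 2^{2} - 44 = \left(-7\right) 4 - 44 = -28 - 44 = -72$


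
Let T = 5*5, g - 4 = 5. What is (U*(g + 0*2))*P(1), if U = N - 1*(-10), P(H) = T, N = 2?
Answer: 2700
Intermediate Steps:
g = 9 (g = 4 + 5 = 9)
T = 25
P(H) = 25
U = 12 (U = 2 - 1*(-10) = 2 + 10 = 12)
(U*(g + 0*2))*P(1) = (12*(9 + 0*2))*25 = (12*(9 + 0))*25 = (12*9)*25 = 108*25 = 2700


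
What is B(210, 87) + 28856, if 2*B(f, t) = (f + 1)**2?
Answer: 102233/2 ≈ 51117.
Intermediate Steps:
B(f, t) = (1 + f)**2/2 (B(f, t) = (f + 1)**2/2 = (1 + f)**2/2)
B(210, 87) + 28856 = (1 + 210)**2/2 + 28856 = (1/2)*211**2 + 28856 = (1/2)*44521 + 28856 = 44521/2 + 28856 = 102233/2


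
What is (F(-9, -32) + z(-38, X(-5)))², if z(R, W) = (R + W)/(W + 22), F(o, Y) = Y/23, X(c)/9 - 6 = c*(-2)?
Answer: 2064969/3644281 ≈ 0.56663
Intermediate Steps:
X(c) = 54 - 18*c (X(c) = 54 + 9*(c*(-2)) = 54 + 9*(-2*c) = 54 - 18*c)
F(o, Y) = Y/23 (F(o, Y) = Y*(1/23) = Y/23)
z(R, W) = (R + W)/(22 + W)
(F(-9, -32) + z(-38, X(-5)))² = ((1/23)*(-32) + (-38 + (54 - 18*(-5)))/(22 + (54 - 18*(-5))))² = (-32/23 + (-38 + (54 + 90))/(22 + (54 + 90)))² = (-32/23 + (-38 + 144)/(22 + 144))² = (-32/23 + 106/166)² = (-32/23 + (1/166)*106)² = (-32/23 + 53/83)² = (-1437/1909)² = 2064969/3644281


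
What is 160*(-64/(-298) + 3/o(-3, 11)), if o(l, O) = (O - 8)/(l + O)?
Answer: 195840/149 ≈ 1314.4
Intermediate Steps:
o(l, O) = (-8 + O)/(O + l)
160*(-64/(-298) + 3/o(-3, 11)) = 160*(-64/(-298) + 3/(((-8 + 11)/(11 - 3)))) = 160*(-64*(-1/298) + 3/((3/8))) = 160*(32/149 + 3/(((⅛)*3))) = 160*(32/149 + 3/(3/8)) = 160*(32/149 + 3*(8/3)) = 160*(32/149 + 8) = 160*(1224/149) = 195840/149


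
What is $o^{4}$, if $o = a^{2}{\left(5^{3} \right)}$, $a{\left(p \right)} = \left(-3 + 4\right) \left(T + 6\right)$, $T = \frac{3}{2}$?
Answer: $\frac{2562890625}{256} \approx 1.0011 \cdot 10^{7}$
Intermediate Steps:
$T = \frac{3}{2}$ ($T = 3 \cdot \frac{1}{2} = \frac{3}{2} \approx 1.5$)
$a{\left(p \right)} = \frac{15}{2}$ ($a{\left(p \right)} = \left(-3 + 4\right) \left(\frac{3}{2} + 6\right) = 1 \cdot \frac{15}{2} = \frac{15}{2}$)
$o = \frac{225}{4}$ ($o = \left(\frac{15}{2}\right)^{2} = \frac{225}{4} \approx 56.25$)
$o^{4} = \left(\frac{225}{4}\right)^{4} = \frac{2562890625}{256}$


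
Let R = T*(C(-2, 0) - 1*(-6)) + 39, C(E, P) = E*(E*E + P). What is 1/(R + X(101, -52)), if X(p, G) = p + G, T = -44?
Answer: 1/176 ≈ 0.0056818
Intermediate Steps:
C(E, P) = E*(P + E²) (C(E, P) = E*(E² + P) = E*(P + E²))
X(p, G) = G + p
R = 127 (R = -44*(-2*(0 + (-2)²) - 1*(-6)) + 39 = -44*(-2*(0 + 4) + 6) + 39 = -44*(-2*4 + 6) + 39 = -44*(-8 + 6) + 39 = -44*(-2) + 39 = 88 + 39 = 127)
1/(R + X(101, -52)) = 1/(127 + (-52 + 101)) = 1/(127 + 49) = 1/176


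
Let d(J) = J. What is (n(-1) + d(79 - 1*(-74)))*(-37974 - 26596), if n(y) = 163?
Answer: -20404120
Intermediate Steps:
(n(-1) + d(79 - 1*(-74)))*(-37974 - 26596) = (163 + (79 - 1*(-74)))*(-37974 - 26596) = (163 + (79 + 74))*(-64570) = (163 + 153)*(-64570) = 316*(-64570) = -20404120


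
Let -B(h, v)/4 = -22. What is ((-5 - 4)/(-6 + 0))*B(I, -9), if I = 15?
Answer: 132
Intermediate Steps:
B(h, v) = 88 (B(h, v) = -4*(-22) = 88)
((-5 - 4)/(-6 + 0))*B(I, -9) = ((-5 - 4)/(-6 + 0))*88 = -9/(-6)*88 = -9*(-⅙)*88 = (3/2)*88 = 132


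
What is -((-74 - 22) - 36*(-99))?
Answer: -3468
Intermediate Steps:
-((-74 - 22) - 36*(-99)) = -(-96 + 3564) = -1*3468 = -3468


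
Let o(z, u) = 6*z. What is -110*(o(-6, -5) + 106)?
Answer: -7700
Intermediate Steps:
-110*(o(-6, -5) + 106) = -110*(6*(-6) + 106) = -110*(-36 + 106) = -110*70 = -7700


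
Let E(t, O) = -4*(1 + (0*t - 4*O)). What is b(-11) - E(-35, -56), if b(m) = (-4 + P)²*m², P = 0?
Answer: 2836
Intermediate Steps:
E(t, O) = -4 + 16*O (E(t, O) = -4*(1 + (0 - 4*O)) = -4*(1 - 4*O) = -4 + 16*O)
b(m) = 16*m² (b(m) = (-4 + 0)²*m² = (-4)²*m² = 16*m²)
b(-11) - E(-35, -56) = 16*(-11)² - (-4 + 16*(-56)) = 16*121 - (-4 - 896) = 1936 - 1*(-900) = 1936 + 900 = 2836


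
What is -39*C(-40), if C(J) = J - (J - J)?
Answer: 1560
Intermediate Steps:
C(J) = J (C(J) = J - 1*0 = J + 0 = J)
-39*C(-40) = -39*(-40) = 1560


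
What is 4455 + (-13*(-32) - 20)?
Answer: 4851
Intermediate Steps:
4455 + (-13*(-32) - 20) = 4455 + (416 - 20) = 4455 + 396 = 4851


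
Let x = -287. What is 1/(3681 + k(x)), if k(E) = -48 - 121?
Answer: 1/3512 ≈ 0.00028474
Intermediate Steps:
k(E) = -169
1/(3681 + k(x)) = 1/(3681 - 169) = 1/3512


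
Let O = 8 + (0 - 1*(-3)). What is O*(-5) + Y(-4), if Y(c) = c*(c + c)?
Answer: -23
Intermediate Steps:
Y(c) = 2*c**2 (Y(c) = c*(2*c) = 2*c**2)
O = 11 (O = 8 + (0 + 3) = 8 + 3 = 11)
O*(-5) + Y(-4) = 11*(-5) + 2*(-4)**2 = -55 + 2*16 = -55 + 32 = -23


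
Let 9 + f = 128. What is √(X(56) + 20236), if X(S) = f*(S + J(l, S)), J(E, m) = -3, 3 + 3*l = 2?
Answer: √26543 ≈ 162.92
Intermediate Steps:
l = -⅓ (l = -1 + (⅓)*2 = -1 + ⅔ = -⅓ ≈ -0.33333)
f = 119 (f = -9 + 128 = 119)
X(S) = -357 + 119*S (X(S) = 119*(S - 3) = 119*(-3 + S) = -357 + 119*S)
√(X(56) + 20236) = √((-357 + 119*56) + 20236) = √((-357 + 6664) + 20236) = √(6307 + 20236) = √26543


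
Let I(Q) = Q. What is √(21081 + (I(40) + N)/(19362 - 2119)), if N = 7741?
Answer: 2*√1566989800438/17243 ≈ 145.19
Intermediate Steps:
√(21081 + (I(40) + N)/(19362 - 2119)) = √(21081 + (40 + 7741)/(19362 - 2119)) = √(21081 + 7781/17243) = √(363507464/17243) = 2*√1566989800438/17243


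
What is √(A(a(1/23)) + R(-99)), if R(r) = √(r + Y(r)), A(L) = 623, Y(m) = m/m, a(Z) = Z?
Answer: √(623 + 7*I*√2) ≈ 24.961 + 0.1983*I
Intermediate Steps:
Y(m) = 1
R(r) = √(1 + r) (R(r) = √(r + 1) = √(1 + r))
√(A(a(1/23)) + R(-99)) = √(623 + √(1 - 99)) = √(623 + √(-98)) = √(623 + 7*I*√2)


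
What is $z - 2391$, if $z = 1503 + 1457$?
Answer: $569$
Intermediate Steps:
$z = 2960$
$z - 2391 = 2960 - 2391 = 569$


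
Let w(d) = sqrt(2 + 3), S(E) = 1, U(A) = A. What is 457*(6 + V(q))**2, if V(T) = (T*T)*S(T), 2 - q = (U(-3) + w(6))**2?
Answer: 97149060 - 43433280*sqrt(5) ≈ 29293.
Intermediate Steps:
w(d) = sqrt(5)
q = 2 - (-3 + sqrt(5))**2 ≈ 1.4164
V(T) = T**2 (V(T) = (T*T)*1 = T**2*1 = T**2)
457*(6 + V(q))**2 = 457*(6 + (-12 + 6*sqrt(5))**2)**2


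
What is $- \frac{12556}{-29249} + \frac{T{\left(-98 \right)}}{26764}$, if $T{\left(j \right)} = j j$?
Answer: $\frac{154239045}{195705059} \approx 0.78812$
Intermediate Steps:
$T{\left(j \right)} = j^{2}$
$- \frac{12556}{-29249} + \frac{T{\left(-98 \right)}}{26764} = - \frac{12556}{-29249} + \frac{\left(-98\right)^{2}}{26764} = \left(-12556\right) \left(- \frac{1}{29249}\right) + 9604 \cdot \frac{1}{26764} = \frac{12556}{29249} + \frac{2401}{6691} = \frac{154239045}{195705059}$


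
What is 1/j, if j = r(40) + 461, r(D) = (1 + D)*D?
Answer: 1/2101 ≈ 0.00047596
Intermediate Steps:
r(D) = D*(1 + D)
j = 2101 (j = 40*(1 + 40) + 461 = 40*41 + 461 = 1640 + 461 = 2101)
1/j = 1/2101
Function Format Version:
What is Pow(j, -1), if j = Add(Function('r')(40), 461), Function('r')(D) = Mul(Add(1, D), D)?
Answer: Rational(1, 2101) ≈ 0.00047596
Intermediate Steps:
Function('r')(D) = Mul(D, Add(1, D))
j = 2101 (j = Add(Mul(40, Add(1, 40)), 461) = Add(Mul(40, 41), 461) = Add(1640, 461) = 2101)
Pow(j, -1) = Pow(2101, -1) = Rational(1, 2101)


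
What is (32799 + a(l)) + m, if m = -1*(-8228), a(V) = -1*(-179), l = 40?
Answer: 41206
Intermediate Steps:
a(V) = 179
m = 8228
(32799 + a(l)) + m = (32799 + 179) + 8228 = 32978 + 8228 = 41206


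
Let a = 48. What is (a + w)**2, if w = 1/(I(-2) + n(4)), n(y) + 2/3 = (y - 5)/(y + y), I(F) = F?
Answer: 10188864/4489 ≈ 2269.7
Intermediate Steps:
n(y) = -2/3 + (-5 + y)/(2*y) (n(y) = -2/3 + (y - 5)/(y + y) = -2/3 + (-5 + y)/((2*y)) = -2/3 + (-5 + y)*(1/(2*y)) = -2/3 + (-5 + y)/(2*y))
w = -24/67 (w = 1/(-2 + (1/6)*(-15 - 1*4)/4) = 1/(-2 + (1/6)*(1/4)*(-15 - 4)) = 1/(-2 + (1/6)*(1/4)*(-19)) = 1/(-2 - 19/24) = 1/(-67/24) = -24/67 ≈ -0.35821)
(a + w)**2 = (48 - 24/67)**2 = (3192/67)**2 = 10188864/4489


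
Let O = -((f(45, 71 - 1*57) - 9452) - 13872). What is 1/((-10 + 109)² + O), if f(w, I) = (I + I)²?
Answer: 1/32341 ≈ 3.0920e-5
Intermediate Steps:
f(w, I) = 4*I² (f(w, I) = (2*I)² = 4*I²)
O = 22540 (O = -((4*(71 - 1*57)² - 9452) - 13872) = -((4*(71 - 57)² - 9452) - 13872) = -((4*14² - 9452) - 13872) = -((4*196 - 9452) - 13872) = -((784 - 9452) - 13872) = -(-8668 - 13872) = -1*(-22540) = 22540)
1/((-10 + 109)² + O) = 1/((-10 + 109)² + 22540) = 1/(99² + 22540) = 1/(9801 + 22540) = 1/32341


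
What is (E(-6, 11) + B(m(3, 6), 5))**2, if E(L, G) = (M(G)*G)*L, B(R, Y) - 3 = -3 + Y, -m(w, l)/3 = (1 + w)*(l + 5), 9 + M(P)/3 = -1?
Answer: 3940225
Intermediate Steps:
M(P) = -30 (M(P) = -27 + 3*(-1) = -27 - 3 = -30)
m(w, l) = -3*(1 + w)*(5 + l) (m(w, l) = -3*(1 + w)*(l + 5) = -3*(1 + w)*(5 + l))
B(R, Y) = Y (B(R, Y) = 3 + (-3 + Y) = Y)
E(L, G) = -30*G*L (E(L, G) = (-30*G)*L = -30*G*L)
(E(-6, 11) + B(m(3, 6), 5))**2 = (-30*11*(-6) + 5)**2 = (1980 + 5)**2 = 1985**2 = 3940225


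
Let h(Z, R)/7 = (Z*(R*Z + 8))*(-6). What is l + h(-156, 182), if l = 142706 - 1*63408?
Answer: -185892670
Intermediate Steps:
h(Z, R) = -42*Z*(8 + R*Z) (h(Z, R) = 7*((Z*(R*Z + 8))*(-6)) = 7*((Z*(8 + R*Z))*(-6)) = 7*(-6*Z*(8 + R*Z)) = -42*Z*(8 + R*Z))
l = 79298 (l = 142706 - 63408 = 79298)
l + h(-156, 182) = 79298 - 42*(-156)*(8 + 182*(-156)) = 79298 - 42*(-156)*(8 - 28392) = 79298 - 42*(-156)*(-28384) = 79298 - 185971968 = -185892670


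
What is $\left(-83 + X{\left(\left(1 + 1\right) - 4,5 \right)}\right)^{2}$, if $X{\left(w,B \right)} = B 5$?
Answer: $3364$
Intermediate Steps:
$X{\left(w,B \right)} = 5 B$
$\left(-83 + X{\left(\left(1 + 1\right) - 4,5 \right)}\right)^{2} = \left(-83 + 5 \cdot 5\right)^{2} = \left(-83 + 25\right)^{2} = \left(-58\right)^{2} = 3364$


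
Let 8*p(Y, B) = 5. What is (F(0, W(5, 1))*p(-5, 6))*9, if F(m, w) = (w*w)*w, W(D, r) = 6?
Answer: 1215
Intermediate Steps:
F(m, w) = w³ (F(m, w) = w²*w = w³)
p(Y, B) = 5/8 (p(Y, B) = (⅛)*5 = 5/8)
(F(0, W(5, 1))*p(-5, 6))*9 = (6³*(5/8))*9 = (216*(5/8))*9 = 135*9 = 1215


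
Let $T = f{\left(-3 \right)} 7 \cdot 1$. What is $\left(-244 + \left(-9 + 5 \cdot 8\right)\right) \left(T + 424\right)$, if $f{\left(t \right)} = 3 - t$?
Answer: $-99258$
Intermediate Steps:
$T = 42$ ($T = \left(3 - -3\right) 7 \cdot 1 = \left(3 + 3\right) 7 \cdot 1 = 6 \cdot 7 \cdot 1 = 42 \cdot 1 = 42$)
$\left(-244 + \left(-9 + 5 \cdot 8\right)\right) \left(T + 424\right) = \left(-244 + \left(-9 + 5 \cdot 8\right)\right) \left(42 + 424\right) = \left(-244 + \left(-9 + 40\right)\right) 466 = \left(-244 + 31\right) 466 = \left(-213\right) 466 = -99258$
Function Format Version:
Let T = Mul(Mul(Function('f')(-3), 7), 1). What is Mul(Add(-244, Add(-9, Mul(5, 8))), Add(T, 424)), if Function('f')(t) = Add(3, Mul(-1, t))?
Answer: -99258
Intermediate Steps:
T = 42 (T = Mul(Mul(Add(3, Mul(-1, -3)), 7), 1) = Mul(Mul(Add(3, 3), 7), 1) = Mul(Mul(6, 7), 1) = Mul(42, 1) = 42)
Mul(Add(-244, Add(-9, Mul(5, 8))), Add(T, 424)) = Mul(Add(-244, Add(-9, Mul(5, 8))), Add(42, 424)) = Mul(Add(-244, Add(-9, 40)), 466) = Mul(Add(-244, 31), 466) = Mul(-213, 466) = -99258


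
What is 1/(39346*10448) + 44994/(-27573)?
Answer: -6165482936793/3778300690528 ≈ -1.6318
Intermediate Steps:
1/(39346*10448) + 44994/(-27573) = (1/39346)*(1/10448) + 44994*(-1/27573) = 1/411087008 - 14998/9191 = -6165482936793/3778300690528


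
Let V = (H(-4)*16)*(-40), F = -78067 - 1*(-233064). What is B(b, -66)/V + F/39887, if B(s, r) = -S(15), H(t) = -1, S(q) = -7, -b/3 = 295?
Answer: 99477289/25527680 ≈ 3.8968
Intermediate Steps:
b = -885 (b = -3*295 = -885)
B(s, r) = 7 (B(s, r) = -1*(-7) = 7)
F = 154997 (F = -78067 + 233064 = 154997)
V = 640 (V = -1*16*(-40) = -16*(-40) = 640)
B(b, -66)/V + F/39887 = 7/640 + 154997/39887 = 99477289/25527680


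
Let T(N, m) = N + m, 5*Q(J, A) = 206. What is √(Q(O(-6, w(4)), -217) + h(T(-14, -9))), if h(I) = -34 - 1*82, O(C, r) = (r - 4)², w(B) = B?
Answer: I*√1870/5 ≈ 8.6487*I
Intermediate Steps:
O(C, r) = (-4 + r)²
Q(J, A) = 206/5 (Q(J, A) = (⅕)*206 = 206/5)
h(I) = -116 (h(I) = -34 - 82 = -116)
√(Q(O(-6, w(4)), -217) + h(T(-14, -9))) = √(206/5 - 116) = √(-374/5) = I*√1870/5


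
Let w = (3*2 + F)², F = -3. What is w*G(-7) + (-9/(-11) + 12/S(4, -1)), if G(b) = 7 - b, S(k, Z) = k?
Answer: 1428/11 ≈ 129.82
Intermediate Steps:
w = 9 (w = (3*2 - 3)² = (6 - 3)² = 3² = 9)
w*G(-7) + (-9/(-11) + 12/S(4, -1)) = 9*(7 - 1*(-7)) + (-9/(-11) + 12/4) = 9*(7 + 7) + (-9*(-1/11) + 12*(¼)) = 9*14 + (9/11 + 3) = 126 + 42/11 = 1428/11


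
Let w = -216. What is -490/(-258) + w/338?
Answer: 27473/21801 ≈ 1.2602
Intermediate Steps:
-490/(-258) + w/338 = -490/(-258) - 216/338 = -490*(-1/258) - 216*1/338 = 245/129 - 108/169 = 27473/21801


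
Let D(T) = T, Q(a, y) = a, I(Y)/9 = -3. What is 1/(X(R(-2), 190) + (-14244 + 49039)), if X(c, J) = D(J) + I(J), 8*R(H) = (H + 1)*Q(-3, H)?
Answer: 1/34958 ≈ 2.8606e-5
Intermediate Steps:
I(Y) = -27 (I(Y) = 9*(-3) = -27)
R(H) = -3/8 - 3*H/8 (R(H) = ((H + 1)*(-3))/8 = ((1 + H)*(-3))/8 = (-3 - 3*H)/8 = -3/8 - 3*H/8)
X(c, J) = -27 + J (X(c, J) = J - 27 = -27 + J)
1/(X(R(-2), 190) + (-14244 + 49039)) = 1/((-27 + 190) + (-14244 + 49039)) = 1/(163 + 34795) = 1/34958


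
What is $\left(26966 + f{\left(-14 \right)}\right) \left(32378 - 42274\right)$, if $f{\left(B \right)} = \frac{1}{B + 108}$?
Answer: $- \frac{12542215140}{47} \approx -2.6686 \cdot 10^{8}$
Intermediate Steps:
$f{\left(B \right)} = \frac{1}{108 + B}$
$\left(26966 + f{\left(-14 \right)}\right) \left(32378 - 42274\right) = \left(26966 + \frac{1}{108 - 14}\right) \left(32378 - 42274\right) = \left(26966 + \frac{1}{94}\right) \left(-9896\right) = \frac{2534805}{94} \left(-9896\right) = - \frac{12542215140}{47}$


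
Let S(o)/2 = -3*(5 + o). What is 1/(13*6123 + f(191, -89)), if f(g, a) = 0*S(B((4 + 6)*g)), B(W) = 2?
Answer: 1/79599 ≈ 1.2563e-5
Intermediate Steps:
S(o) = -30 - 6*o (S(o) = 2*(-3*(5 + o)) = 2*(-15 - 3*o) = -30 - 6*o)
f(g, a) = 0 (f(g, a) = 0*(-30 - 6*2) = 0*(-30 - 12) = 0*(-42) = 0)
1/(13*6123 + f(191, -89)) = 1/(13*6123 + 0) = 1/(79599 + 0) = 1/79599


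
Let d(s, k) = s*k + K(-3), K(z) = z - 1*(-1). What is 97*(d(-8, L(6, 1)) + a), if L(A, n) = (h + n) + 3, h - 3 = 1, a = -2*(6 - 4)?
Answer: -6790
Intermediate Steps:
a = -4 (a = -2*2 = -4)
h = 4 (h = 3 + 1 = 4)
K(z) = 1 + z (K(z) = z + 1 = 1 + z)
L(A, n) = 7 + n (L(A, n) = (4 + n) + 3 = 7 + n)
d(s, k) = -2 + k*s (d(s, k) = s*k + (1 - 3) = k*s - 2 = -2 + k*s)
97*(d(-8, L(6, 1)) + a) = 97*((-2 + (7 + 1)*(-8)) - 4) = 97*((-2 + 8*(-8)) - 4) = 97*((-2 - 64) - 4) = 97*(-66 - 4) = 97*(-70) = -6790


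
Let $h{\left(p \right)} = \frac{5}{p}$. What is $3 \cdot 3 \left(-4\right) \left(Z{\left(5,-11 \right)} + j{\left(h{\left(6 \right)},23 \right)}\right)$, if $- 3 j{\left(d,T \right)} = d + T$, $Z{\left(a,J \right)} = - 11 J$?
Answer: $-4070$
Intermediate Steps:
$j{\left(d,T \right)} = - \frac{T}{3} - \frac{d}{3}$ ($j{\left(d,T \right)} = - \frac{d + T}{3} = - \frac{T + d}{3} = - \frac{T}{3} - \frac{d}{3}$)
$3 \cdot 3 \left(-4\right) \left(Z{\left(5,-11 \right)} + j{\left(h{\left(6 \right)},23 \right)}\right) = 3 \cdot 3 \left(-4\right) \left(\left(-11\right) \left(-11\right) - \left(\frac{23}{3} + \frac{5 \cdot \frac{1}{6}}{3}\right)\right) = 9 \left(-4\right) \left(121 - \left(\frac{23}{3} + \frac{5 \cdot \frac{1}{6}}{3}\right)\right) = - 36 \left(121 - \frac{143}{18}\right) = \left(-36\right) \frac{2035}{18} = -4070$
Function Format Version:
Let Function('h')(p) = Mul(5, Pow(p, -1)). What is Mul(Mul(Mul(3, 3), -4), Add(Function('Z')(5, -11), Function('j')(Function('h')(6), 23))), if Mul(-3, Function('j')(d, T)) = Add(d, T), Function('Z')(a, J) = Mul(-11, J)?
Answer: -4070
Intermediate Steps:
Function('j')(d, T) = Add(Mul(Rational(-1, 3), T), Mul(Rational(-1, 3), d)) (Function('j')(d, T) = Mul(Rational(-1, 3), Add(d, T)) = Mul(Rational(-1, 3), Add(T, d)) = Add(Mul(Rational(-1, 3), T), Mul(Rational(-1, 3), d)))
Mul(Mul(Mul(3, 3), -4), Add(Function('Z')(5, -11), Function('j')(Function('h')(6), 23))) = Mul(Mul(Mul(3, 3), -4), Add(Mul(-11, -11), Add(Mul(Rational(-1, 3), 23), Mul(Rational(-1, 3), Mul(5, Pow(6, -1)))))) = Mul(Mul(9, -4), Add(121, Add(Rational(-23, 3), Mul(Rational(-1, 3), Mul(5, Rational(1, 6)))))) = Mul(-36, Add(121, Add(Rational(-23, 3), Mul(Rational(-1, 3), Rational(5, 6))))) = Mul(-36, Add(121, Add(Rational(-23, 3), Rational(-5, 18)))) = Mul(-36, Add(121, Rational(-143, 18))) = Mul(-36, Rational(2035, 18)) = -4070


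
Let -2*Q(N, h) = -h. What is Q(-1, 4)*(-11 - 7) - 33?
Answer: -69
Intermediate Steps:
Q(N, h) = h/2 (Q(N, h) = -(-1)*h/2 = h/2)
Q(-1, 4)*(-11 - 7) - 33 = ((½)*4)*(-11 - 7) - 33 = 2*(-18) - 33 = -36 - 33 = -69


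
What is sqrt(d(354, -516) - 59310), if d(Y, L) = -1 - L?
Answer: I*sqrt(58795) ≈ 242.48*I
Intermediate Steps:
sqrt(d(354, -516) - 59310) = sqrt((-1 - 1*(-516)) - 59310) = sqrt((-1 + 516) - 59310) = sqrt(515 - 59310) = sqrt(-58795) = I*sqrt(58795)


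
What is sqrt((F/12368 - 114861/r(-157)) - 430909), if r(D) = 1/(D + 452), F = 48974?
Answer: I*sqrt(328066366498554)/3092 ≈ 5857.9*I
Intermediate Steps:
r(D) = 1/(452 + D)
sqrt((F/12368 - 114861/r(-157)) - 430909) = sqrt((48974/12368 - 114861/(1/(452 - 157))) - 430909) = sqrt((48974*(1/12368) - 114861/(1/295)) - 430909) = sqrt((24487/6184 - 114861/1/295) - 430909) = sqrt((24487/6184 - 114861*295) - 430909) = sqrt((24487/6184 - 33883995) - 430909) = sqrt(-209538600593/6184 - 430909) = sqrt(-212203341849/6184) = I*sqrt(328066366498554)/3092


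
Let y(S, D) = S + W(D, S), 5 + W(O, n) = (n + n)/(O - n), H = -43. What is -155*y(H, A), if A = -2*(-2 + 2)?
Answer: 7750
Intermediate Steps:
W(O, n) = -5 + 2*n/(O - n) (W(O, n) = -5 + (n + n)/(O - n) = -5 + (2*n)/(O - n) = -5 + 2*n/(O - n))
A = 0 (A = -2*0 = 0)
y(S, D) = S + (-5*D + 7*S)/(D - S)
-155*y(H, A) = -155*(-5*0 + 7*(-43) - 43*(0 - 1*(-43)))/(0 - 1*(-43)) = -155*(0 - 301 - 43*(0 + 43))/(0 + 43) = -155*(0 - 301 - 43*43)/43 = -155*(0 - 301 - 1849)/43 = -155*(-2150)/43 = -155*(-50) = 7750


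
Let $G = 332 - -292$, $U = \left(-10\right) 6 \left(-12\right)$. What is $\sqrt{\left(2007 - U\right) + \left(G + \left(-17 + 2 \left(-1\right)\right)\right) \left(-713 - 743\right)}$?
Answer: $i \sqrt{879593} \approx 937.87 i$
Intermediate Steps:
$U = 720$ ($U = \left(-60\right) \left(-12\right) = 720$)
$G = 624$ ($G = 332 + 292 = 624$)
$\sqrt{\left(2007 - U\right) + \left(G + \left(-17 + 2 \left(-1\right)\right)\right) \left(-713 - 743\right)} = \sqrt{\left(2007 - 720\right) + \left(624 + \left(-17 + 2 \left(-1\right)\right)\right) \left(-713 - 743\right)} = \sqrt{\left(2007 - 720\right) + \left(624 - 19\right) \left(-1456\right)} = \sqrt{1287 + \left(624 - 19\right) \left(-1456\right)} = \sqrt{1287 + 605 \left(-1456\right)} = \sqrt{1287 - 880880} = \sqrt{-879593} = i \sqrt{879593}$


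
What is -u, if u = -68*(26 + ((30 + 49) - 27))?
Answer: 5304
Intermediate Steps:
u = -5304 (u = -68*(26 + (79 - 27)) = -68*(26 + 52) = -68*78 = -5304)
-u = -1*(-5304) = 5304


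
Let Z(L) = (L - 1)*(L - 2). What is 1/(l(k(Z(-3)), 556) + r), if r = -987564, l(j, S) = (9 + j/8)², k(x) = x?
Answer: -4/3949727 ≈ -1.0127e-6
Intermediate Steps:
Z(L) = (-1 + L)*(-2 + L)
l(j, S) = (9 + j/8)² (l(j, S) = (9 + j*(⅛))² = (9 + j/8)²)
1/(l(k(Z(-3)), 556) + r) = 1/((72 + (2 + (-3)² - 3*(-3)))²/64 - 987564) = 1/((72 + (2 + 9 + 9))²/64 - 987564) = 1/((72 + 20)²/64 - 987564) = 1/((1/64)*92² - 987564) = 1/((1/64)*8464 - 987564) = 1/(529/4 - 987564) = 1/(-3949727/4) = -4/3949727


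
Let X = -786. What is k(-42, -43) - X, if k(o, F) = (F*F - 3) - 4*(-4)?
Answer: 2648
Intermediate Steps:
k(o, F) = 13 + F**2 (k(o, F) = (F**2 - 3) + 16 = (-3 + F**2) + 16 = 13 + F**2)
k(-42, -43) - X = (13 + (-43)**2) - 1*(-786) = (13 + 1849) + 786 = 1862 + 786 = 2648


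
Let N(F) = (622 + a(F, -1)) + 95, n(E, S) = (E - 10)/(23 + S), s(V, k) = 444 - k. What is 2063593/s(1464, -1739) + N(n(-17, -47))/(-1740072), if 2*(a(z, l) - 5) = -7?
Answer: 2393865886807/2532384784 ≈ 945.30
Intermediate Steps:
a(z, l) = 3/2 (a(z, l) = 5 + (½)*(-7) = 5 - 7/2 = 3/2)
n(E, S) = (-10 + E)/(23 + S)
N(F) = 1437/2 (N(F) = (622 + 3/2) + 95 = 1247/2 + 95 = 1437/2)
2063593/s(1464, -1739) + N(n(-17, -47))/(-1740072) = 2063593/(444 - 1*(-1739)) + (1437/2)/(-1740072) = 2063593/(444 + 1739) + (1437/2)*(-1/1740072) = 2063593/2183 - 479/1160048 = 2393865886807/2532384784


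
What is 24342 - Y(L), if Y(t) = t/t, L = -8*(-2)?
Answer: 24341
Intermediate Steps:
L = 16
Y(t) = 1
24342 - Y(L) = 24342 - 1*1 = 24342 - 1 = 24341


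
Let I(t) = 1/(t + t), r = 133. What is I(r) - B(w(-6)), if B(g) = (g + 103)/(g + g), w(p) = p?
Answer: 12907/1596 ≈ 8.0871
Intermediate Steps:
B(g) = (103 + g)/(2*g) (B(g) = (103 + g)/((2*g)) = (103 + g)*(1/(2*g)) = (103 + g)/(2*g))
I(t) = 1/(2*t)
I(r) - B(w(-6)) = (½)/133 - (103 - 6)/(2*(-6)) = (½)*(1/133) - (-1)*97/(2*6) = 1/266 - 1*(-97/12) = 1/266 + 97/12 = 12907/1596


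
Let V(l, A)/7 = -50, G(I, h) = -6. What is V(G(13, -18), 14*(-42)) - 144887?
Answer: -145237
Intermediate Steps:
V(l, A) = -350 (V(l, A) = 7*(-50) = -350)
V(G(13, -18), 14*(-42)) - 144887 = -350 - 144887 = -145237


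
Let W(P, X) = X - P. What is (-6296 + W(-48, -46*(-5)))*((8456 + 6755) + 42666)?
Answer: -348303786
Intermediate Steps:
(-6296 + W(-48, -46*(-5)))*((8456 + 6755) + 42666) = (-6296 + (-46*(-5) - 1*(-48)))*((8456 + 6755) + 42666) = (-6296 + (230 + 48))*(15211 + 42666) = (-6296 + 278)*57877 = -6018*57877 = -348303786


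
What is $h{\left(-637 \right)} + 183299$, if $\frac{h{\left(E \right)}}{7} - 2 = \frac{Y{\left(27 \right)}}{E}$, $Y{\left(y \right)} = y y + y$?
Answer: $\frac{2382961}{13} \approx 1.833 \cdot 10^{5}$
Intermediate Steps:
$Y{\left(y \right)} = y + y^{2}$ ($Y{\left(y \right)} = y^{2} + y = y + y^{2}$)
$h{\left(E \right)} = 14 + \frac{5292}{E}$ ($h{\left(E \right)} = 14 + 7 \frac{27 \left(1 + 27\right)}{E} = 14 + 7 \frac{27 \cdot 28}{E} = 14 + 7 \frac{756}{E} = 14 + \frac{5292}{E}$)
$h{\left(-637 \right)} + 183299 = \left(14 + \frac{5292}{-637}\right) + 183299 = \left(14 + 5292 \left(- \frac{1}{637}\right)\right) + 183299 = \left(14 - \frac{108}{13}\right) + 183299 = \frac{74}{13} + 183299 = \frac{2382961}{13}$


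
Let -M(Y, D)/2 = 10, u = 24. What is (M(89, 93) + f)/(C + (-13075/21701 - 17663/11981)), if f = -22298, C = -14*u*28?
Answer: 2901336440279/1223308477593 ≈ 2.3717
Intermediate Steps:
C = -9408 (C = -14*24*28 = -336*28 = -9408)
M(Y, D) = -20 (M(Y, D) = -2*10 = -20)
(M(89, 93) + f)/(C + (-13075/21701 - 17663/11981)) = (-20 - 22298)/(-9408 + (-13075/21701 - 17663/11981)) = -22318/(-9408 + (-13075*1/21701 - 17663*1/11981)) = -22318/(-9408 + (-13075/21701 - 17663/11981)) = -22318/(-9408 - 539956338/259999681) = -22318/(-2446616955186/259999681) = -22318*(-259999681/2446616955186) = 2901336440279/1223308477593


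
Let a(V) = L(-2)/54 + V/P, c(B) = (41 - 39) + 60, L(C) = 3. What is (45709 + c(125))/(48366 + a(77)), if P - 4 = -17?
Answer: 10710414/11316271 ≈ 0.94646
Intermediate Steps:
P = -13 (P = 4 - 17 = -13)
c(B) = 62 (c(B) = 2 + 60 = 62)
a(V) = 1/18 - V/13 (a(V) = 3/54 + V/(-13) = 3*(1/54) + V*(-1/13) = 1/18 - V/13)
(45709 + c(125))/(48366 + a(77)) = (45709 + 62)/(48366 + (1/18 - 1/13*77)) = 45771/(48366 + (1/18 - 77/13)) = 45771/(48366 - 1373/234) = 45771/(11316271/234) = 45771*(234/11316271) = 10710414/11316271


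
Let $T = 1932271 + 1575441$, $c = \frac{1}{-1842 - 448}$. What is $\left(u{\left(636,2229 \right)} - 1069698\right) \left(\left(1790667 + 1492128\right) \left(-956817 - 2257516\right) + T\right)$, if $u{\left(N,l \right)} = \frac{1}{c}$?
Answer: $11311609650207139724$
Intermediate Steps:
$c = - \frac{1}{2290}$ ($c = \frac{1}{-2290} = - \frac{1}{2290} \approx -0.00043668$)
$u{\left(N,l \right)} = -2290$ ($u{\left(N,l \right)} = \frac{1}{- \frac{1}{2290}} = -2290$)
$T = 3507712$
$\left(u{\left(636,2229 \right)} - 1069698\right) \left(\left(1790667 + 1492128\right) \left(-956817 - 2257516\right) + T\right) = \left(-2290 - 1069698\right) \left(\left(1790667 + 1492128\right) \left(-956817 - 2257516\right) + 3507712\right) = - 1071988 \left(3282795 \left(-3214333\right) + 3507712\right) = - 1071988 \left(-10551996300735 + 3507712\right) = \left(-1071988\right) \left(-10551992793023\right) = 11311609650207139724$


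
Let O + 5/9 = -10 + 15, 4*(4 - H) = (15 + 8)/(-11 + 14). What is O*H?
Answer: 250/27 ≈ 9.2593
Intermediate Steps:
H = 25/12 (H = 4 - (15 + 8)/(4*(-11 + 14)) = 4 - 23/(4*3) = 4 - 1/4*23/3 = 4 - 23/12 = 25/12 ≈ 2.0833)
O = 40/9 (O = -5/9 + (-10 + 15) = -5/9 + 5 = 40/9 ≈ 4.4444)
O*H = (40/9)*(25/12) = 250/27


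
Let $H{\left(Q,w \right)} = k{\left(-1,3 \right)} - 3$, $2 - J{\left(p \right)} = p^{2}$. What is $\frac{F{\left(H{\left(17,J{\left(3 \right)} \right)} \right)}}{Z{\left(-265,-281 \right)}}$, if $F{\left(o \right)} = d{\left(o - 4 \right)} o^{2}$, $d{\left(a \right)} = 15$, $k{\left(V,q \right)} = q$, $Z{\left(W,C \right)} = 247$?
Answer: $0$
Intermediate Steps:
$J{\left(p \right)} = 2 - p^{2}$
$H{\left(Q,w \right)} = 0$ ($H{\left(Q,w \right)} = 3 - 3 = 0$)
$F{\left(o \right)} = 15 o^{2}$
$\frac{F{\left(H{\left(17,J{\left(3 \right)} \right)} \right)}}{Z{\left(-265,-281 \right)}} = \frac{15 \cdot 0^{2}}{247} = 15 \cdot 0 \cdot \frac{1}{247} = 0 \cdot \frac{1}{247} = 0$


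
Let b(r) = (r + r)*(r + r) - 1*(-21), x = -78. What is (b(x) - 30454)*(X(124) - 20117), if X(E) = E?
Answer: 121897321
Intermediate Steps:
b(r) = 21 + 4*r² (b(r) = (2*r)*(2*r) + 21 = 4*r² + 21 = 21 + 4*r²)
(b(x) - 30454)*(X(124) - 20117) = ((21 + 4*(-78)²) - 30454)*(124 - 20117) = ((21 + 4*6084) - 30454)*(-19993) = ((21 + 24336) - 30454)*(-19993) = (24357 - 30454)*(-19993) = -6097*(-19993) = 121897321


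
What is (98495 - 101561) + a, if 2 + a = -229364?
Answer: -232432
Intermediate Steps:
a = -229366 (a = -2 - 229364 = -229366)
(98495 - 101561) + a = (98495 - 101561) - 229366 = -3066 - 229366 = -232432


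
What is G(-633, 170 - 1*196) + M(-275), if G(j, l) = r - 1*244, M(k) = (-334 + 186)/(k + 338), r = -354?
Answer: -37822/63 ≈ -600.35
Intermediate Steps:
M(k) = -148/(338 + k)
G(j, l) = -598 (G(j, l) = -354 - 1*244 = -354 - 244 = -598)
G(-633, 170 - 1*196) + M(-275) = -598 - 148/(338 - 275) = -598 - 148/63 = -37822/63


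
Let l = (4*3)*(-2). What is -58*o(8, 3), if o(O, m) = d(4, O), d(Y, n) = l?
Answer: 1392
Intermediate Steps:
l = -24 (l = 12*(-2) = -24)
d(Y, n) = -24
o(O, m) = -24
-58*o(8, 3) = -58*(-24) = 1392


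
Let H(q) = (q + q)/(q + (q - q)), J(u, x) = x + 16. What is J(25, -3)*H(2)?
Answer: 26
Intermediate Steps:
J(u, x) = 16 + x
H(q) = 2 (H(q) = (2*q)/(q + 0) = (2*q)/q = 2)
J(25, -3)*H(2) = (16 - 3)*2 = 13*2 = 26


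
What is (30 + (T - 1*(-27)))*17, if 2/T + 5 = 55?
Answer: 24242/25 ≈ 969.68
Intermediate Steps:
T = 1/25 (T = 2/(-5 + 55) = 2/50 = 2*(1/50) = 1/25 ≈ 0.040000)
(30 + (T - 1*(-27)))*17 = (30 + (1/25 - 1*(-27)))*17 = (30 + (1/25 + 27))*17 = (30 + 676/25)*17 = (1426/25)*17 = 24242/25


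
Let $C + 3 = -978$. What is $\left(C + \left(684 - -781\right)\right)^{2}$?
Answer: $234256$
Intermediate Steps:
$C = -981$ ($C = -3 - 978 = -981$)
$\left(C + \left(684 - -781\right)\right)^{2} = \left(-981 + \left(684 - -781\right)\right)^{2} = \left(-981 + \left(684 + 781\right)\right)^{2} = \left(-981 + 1465\right)^{2} = 484^{2} = 234256$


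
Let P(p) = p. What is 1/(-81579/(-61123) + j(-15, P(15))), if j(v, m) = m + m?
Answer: 61123/1915269 ≈ 0.031914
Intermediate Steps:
j(v, m) = 2*m
1/(-81579/(-61123) + j(-15, P(15))) = 1/(-81579/(-61123) + 2*15) = 1/(-81579*(-1/61123) + 30) = 1/(81579/61123 + 30) = 1/(1915269/61123) = 61123/1915269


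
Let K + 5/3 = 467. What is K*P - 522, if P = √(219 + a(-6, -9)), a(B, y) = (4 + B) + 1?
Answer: -522 + 1396*√218/3 ≈ 6348.6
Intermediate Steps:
a(B, y) = 5 + B
K = 1396/3 (K = -5/3 + 467 = 1396/3 ≈ 465.33)
P = √218 (P = √(219 + (5 - 6)) = √(219 - 1) = √218 ≈ 14.765)
K*P - 522 = 1396*√218/3 - 522 = -522 + 1396*√218/3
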